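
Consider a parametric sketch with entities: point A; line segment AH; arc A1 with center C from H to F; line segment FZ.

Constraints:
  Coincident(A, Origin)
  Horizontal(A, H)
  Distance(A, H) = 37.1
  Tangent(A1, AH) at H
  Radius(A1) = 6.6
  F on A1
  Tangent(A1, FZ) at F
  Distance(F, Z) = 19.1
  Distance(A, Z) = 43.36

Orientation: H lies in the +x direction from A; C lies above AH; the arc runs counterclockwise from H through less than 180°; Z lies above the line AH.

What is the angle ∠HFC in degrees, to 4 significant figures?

31.40°

Checks: |CF| = 6.600 ✓; ∠(CF, FZ) = 90.00° ✓; |FZ| = 19.10 ✓; |AZ| = 43.36 ✓.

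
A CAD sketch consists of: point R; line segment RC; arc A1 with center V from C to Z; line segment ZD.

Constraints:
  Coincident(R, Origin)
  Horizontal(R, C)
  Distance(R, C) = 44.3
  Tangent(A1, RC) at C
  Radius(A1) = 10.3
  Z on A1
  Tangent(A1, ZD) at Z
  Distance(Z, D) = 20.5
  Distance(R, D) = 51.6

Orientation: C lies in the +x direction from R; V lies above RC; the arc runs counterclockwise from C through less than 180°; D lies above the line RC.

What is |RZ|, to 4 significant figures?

55.00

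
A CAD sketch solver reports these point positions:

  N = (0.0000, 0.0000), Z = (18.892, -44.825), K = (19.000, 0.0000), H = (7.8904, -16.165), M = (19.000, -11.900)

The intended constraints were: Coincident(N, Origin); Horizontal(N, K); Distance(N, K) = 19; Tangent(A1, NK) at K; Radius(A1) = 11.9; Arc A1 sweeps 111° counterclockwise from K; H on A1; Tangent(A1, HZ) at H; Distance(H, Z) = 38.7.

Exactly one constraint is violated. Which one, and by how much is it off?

Distance(H, Z) = 38.7 — off by 8.00.

N = (0.00, 0.00) ✓; N.y = 0.00, K.y = 0.00 ✓; |NK| = 19.00 ✓; ∠(MK, KN) = 90.00° ✓; |MK| = 11.90 ✓; bearing(M→H) − bearing(M→K) = 111.0° ✓; |MH| = 11.90 ✓; ∠(MH, HZ) = 90.00° ✓; |HZ| = 30.70 ✗.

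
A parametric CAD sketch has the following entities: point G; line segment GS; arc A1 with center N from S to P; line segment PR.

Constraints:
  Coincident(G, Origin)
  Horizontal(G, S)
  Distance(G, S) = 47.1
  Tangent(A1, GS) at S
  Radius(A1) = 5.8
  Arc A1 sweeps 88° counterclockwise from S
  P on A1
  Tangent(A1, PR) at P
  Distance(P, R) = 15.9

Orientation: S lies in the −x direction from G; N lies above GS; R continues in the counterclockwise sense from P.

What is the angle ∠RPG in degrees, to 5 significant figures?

95.718°

On A1, S sits at bearing -90° from N; an 88° counterclockwise sweep puts P at bearing -2°, so P = N + 5.8·(cos -2°, sin -2°) = (-41.304, 5.5976). The tangent condition forces NP to be normal to PR, so PR runs along (−sin -2°, cos -2°); with |PR| = 15.9, R = (-40.749, 21.488). Then cos ∠RPG = PR·PG / (|PR||PG|), giving 95.718°.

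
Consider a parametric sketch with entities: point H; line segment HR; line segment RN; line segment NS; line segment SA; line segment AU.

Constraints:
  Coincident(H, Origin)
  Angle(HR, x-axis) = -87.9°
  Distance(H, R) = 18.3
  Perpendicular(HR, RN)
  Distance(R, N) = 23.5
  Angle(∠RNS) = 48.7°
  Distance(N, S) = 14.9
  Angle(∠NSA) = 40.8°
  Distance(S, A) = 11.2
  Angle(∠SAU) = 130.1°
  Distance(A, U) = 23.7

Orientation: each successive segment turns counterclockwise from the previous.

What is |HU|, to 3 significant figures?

46.3

H is at the origin; HR runs at -87.9° with length 18.3, so R = (0.671, -18.3). HR is perpendicular to RN, so RN runs at 2.10°; with |RN| = 23.5, N = (24.2, -17.4). ∠RNS = 48.7° gives NS at 133° from the x-axis; with |NS| = 14.9, S = (13.9, -6.60). ∠NSA = 40.8° gives SA at -87.4° from the x-axis; with |SA| = 11.2, A = (14.4, -17.8). ∠SAU = 130.1° gives AU at -37.5° from the x-axis; with |AU| = 23.7, U = (33.2, -32.2). Then |HU| = |U − H| = 46.3.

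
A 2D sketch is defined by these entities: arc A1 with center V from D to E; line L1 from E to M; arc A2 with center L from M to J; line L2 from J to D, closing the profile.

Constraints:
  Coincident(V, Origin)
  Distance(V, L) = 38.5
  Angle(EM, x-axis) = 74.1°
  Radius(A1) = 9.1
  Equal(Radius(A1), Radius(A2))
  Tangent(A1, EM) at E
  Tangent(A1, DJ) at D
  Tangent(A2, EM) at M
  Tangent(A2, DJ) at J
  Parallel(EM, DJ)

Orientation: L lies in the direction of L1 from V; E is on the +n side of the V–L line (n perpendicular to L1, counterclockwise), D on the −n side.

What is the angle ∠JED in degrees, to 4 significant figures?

64.70°

Tangency of A1 to both parallel lines with radius 9.1 puts E and D at V ± 9.1·n: E = (-8.752, 2.493), D = (8.752, -2.493). Equal radii place M and J the same way about L: M = L + 9.1·n = (1.796, 39.52), J = L − 9.1·n = (19.30, 34.53). Then cos ∠JED = EJ·ED / (|EJ||ED|), giving 64.70°.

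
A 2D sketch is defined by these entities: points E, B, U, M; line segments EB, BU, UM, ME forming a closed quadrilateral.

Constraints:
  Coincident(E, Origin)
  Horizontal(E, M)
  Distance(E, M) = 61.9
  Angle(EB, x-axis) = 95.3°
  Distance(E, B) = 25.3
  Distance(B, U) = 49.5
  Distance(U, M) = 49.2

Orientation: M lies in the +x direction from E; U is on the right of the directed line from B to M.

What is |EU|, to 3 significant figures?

26.6

Checks: |BU| = 49.50 ✓; |UM| = 49.20 ✓.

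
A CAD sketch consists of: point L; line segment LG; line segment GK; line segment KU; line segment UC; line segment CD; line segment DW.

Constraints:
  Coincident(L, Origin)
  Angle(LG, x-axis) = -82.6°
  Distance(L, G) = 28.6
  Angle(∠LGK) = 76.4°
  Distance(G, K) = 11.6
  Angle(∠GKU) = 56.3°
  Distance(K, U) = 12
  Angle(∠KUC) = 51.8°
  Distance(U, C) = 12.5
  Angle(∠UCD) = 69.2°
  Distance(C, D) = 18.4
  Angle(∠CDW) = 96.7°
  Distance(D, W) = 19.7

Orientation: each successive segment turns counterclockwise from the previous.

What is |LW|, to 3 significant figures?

16.8

L is at the origin; LG runs at -82.6° with length 28.6, so G = (3.68, -28.4). ∠LGK = 76.4° gives GK at 21.0° from the x-axis; with |GK| = 11.6, K = (14.5, -24.2). ∠GKU = 56.3° gives KU at 145° from the x-axis; with |KU| = 12.0, U = (4.72, -17.3). ∠KUC = 51.8° gives UC at -87.1° from the x-axis; with |UC| = 12.5, C = (5.35, -29.8). ∠UCD = 69.2° gives CD at 23.7° from the x-axis; with |CD| = 18.4, D = (22.2, -22.4). ∠CDW = 96.7° gives DW at 107° from the x-axis; with |DW| = 19.7, W = (16.4, -3.52). Then |LW| = |W − L| = 16.8.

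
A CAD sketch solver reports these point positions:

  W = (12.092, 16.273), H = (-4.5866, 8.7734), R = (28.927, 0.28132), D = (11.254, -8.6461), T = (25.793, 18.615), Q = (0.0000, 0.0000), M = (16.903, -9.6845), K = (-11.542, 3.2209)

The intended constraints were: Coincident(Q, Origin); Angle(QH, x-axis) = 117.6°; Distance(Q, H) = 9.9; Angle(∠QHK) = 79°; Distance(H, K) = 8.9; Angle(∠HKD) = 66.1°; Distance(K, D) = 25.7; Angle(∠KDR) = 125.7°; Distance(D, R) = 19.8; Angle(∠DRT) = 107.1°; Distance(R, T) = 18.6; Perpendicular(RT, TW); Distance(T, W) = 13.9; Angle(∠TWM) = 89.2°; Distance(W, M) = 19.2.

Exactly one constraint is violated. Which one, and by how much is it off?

Distance(W, M) = 19.2 — off by 7.20.

Q = (0.00, 0.00) ✓; QH at 117.6° ✓; |QH| = 9.900 ✓; ∠QHK = 79.00° ✓; |HK| = 8.900 ✓; ∠HKD = 66.10° ✓; |KD| = 25.70 ✓; ∠KDR = 125.7° ✓; |DR| = 19.80 ✓; ∠DRT = 107.1° ✓; |RT| = 18.60 ✓; ∠(RT, TW) = 90.00° ✓; |TW| = 13.90 ✓; ∠TWM = 89.20° ✓; |WM| = 26.40 ✗.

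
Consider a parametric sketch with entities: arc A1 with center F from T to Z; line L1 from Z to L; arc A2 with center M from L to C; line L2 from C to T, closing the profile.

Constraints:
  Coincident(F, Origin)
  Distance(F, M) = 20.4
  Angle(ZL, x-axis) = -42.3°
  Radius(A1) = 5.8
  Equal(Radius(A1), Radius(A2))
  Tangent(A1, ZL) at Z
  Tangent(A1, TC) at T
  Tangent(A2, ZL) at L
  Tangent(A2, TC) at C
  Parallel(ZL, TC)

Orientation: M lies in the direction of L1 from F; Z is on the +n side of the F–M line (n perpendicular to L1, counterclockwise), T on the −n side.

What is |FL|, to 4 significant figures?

21.21

Tangency of A1 to both parallel lines with radius 5.8 puts Z and T at F ± 5.8·n: Z = (3.903, 4.290), T = (-3.903, -4.290). Equal radii place L and C the same way about M: L = M + 5.8·n = (18.99, -9.440), C = M − 5.8·n = (11.19, -18.02). Then |FL| = |L − F| = 21.21.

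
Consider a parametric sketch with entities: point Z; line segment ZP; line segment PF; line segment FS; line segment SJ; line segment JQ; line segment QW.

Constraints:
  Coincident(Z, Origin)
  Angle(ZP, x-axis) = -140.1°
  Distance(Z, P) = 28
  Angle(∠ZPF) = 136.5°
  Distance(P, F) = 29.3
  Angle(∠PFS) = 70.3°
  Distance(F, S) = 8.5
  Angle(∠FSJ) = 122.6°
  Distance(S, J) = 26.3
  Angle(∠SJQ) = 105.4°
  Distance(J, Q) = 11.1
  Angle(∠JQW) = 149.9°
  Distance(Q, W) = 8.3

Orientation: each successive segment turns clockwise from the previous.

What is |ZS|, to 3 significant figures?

48.1

Z is at the origin; ZP runs at -140.1° with length 28.0, so P = (-21.5, -18.0). ∠ZPF = 136.5° gives PF at 176° from the x-axis; with |PF| = 29.3, F = (-50.7, -16.1). ∠PFS = 70.3° gives FS at 66.7° from the x-axis; with |FS| = 8.5, S = (-47.4, -8.31). Then |ZS| = |S − Z| = 48.1.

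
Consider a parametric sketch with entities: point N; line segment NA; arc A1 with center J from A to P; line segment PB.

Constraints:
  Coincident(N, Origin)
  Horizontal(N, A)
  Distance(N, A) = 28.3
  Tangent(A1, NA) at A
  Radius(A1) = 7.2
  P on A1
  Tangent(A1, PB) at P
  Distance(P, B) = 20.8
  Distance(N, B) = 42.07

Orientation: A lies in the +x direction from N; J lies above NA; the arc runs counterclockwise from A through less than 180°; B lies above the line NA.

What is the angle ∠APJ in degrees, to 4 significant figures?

38.15°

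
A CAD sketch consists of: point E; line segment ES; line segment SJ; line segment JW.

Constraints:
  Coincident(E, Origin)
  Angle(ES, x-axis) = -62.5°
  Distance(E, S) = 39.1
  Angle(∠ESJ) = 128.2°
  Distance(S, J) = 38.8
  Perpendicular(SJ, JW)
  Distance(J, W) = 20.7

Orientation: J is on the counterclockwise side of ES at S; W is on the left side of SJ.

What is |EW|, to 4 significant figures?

63.77

E is at the origin; ES runs at -62.5° with length 39.1, so S = 39.1·(cos -62.5°, sin -62.5°) = (18.05, -34.68). ∠ESJ = 128.2°, so SJ runs at -62.5° + (180° − 128.2°) = -10.70° from the x-axis; with |SJ| = 38.8, J = S + 38.8·(cos -10.70°, sin -10.70°) = (56.18, -41.89). SJ ⟂ JW; with |JW| = 20.7 on the left of SJ, W = J + 20.7·(0.1857, 0.9826) = (60.02, -21.55). Then |EW| = |W − E| = 63.77.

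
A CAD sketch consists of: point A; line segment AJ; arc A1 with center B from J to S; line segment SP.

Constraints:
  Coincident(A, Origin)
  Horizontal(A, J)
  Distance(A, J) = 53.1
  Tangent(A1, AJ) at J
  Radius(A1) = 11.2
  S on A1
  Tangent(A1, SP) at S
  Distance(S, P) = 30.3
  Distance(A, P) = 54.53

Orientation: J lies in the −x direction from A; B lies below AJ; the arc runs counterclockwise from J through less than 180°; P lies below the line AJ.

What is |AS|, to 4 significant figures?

63.56

Checks: |BS| = 11.20 ✓; ∠(BS, SP) = 90.00° ✓; |SP| = 30.30 ✓; |AP| = 54.53 ✓.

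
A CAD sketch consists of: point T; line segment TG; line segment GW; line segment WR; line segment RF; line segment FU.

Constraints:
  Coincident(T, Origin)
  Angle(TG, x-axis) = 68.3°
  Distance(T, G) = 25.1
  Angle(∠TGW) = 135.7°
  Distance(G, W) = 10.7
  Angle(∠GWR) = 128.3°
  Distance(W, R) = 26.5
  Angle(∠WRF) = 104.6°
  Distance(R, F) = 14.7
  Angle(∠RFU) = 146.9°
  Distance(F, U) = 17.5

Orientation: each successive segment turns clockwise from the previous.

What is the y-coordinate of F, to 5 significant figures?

1.0375

T is at the origin; TG runs at 68.3° with length 25.1, so G = (9.2806, 23.321). ∠TGW = 135.7° gives GW at 24.000° from the x-axis; with |GW| = 10.7, W = (19.056, 27.673). ∠GWR = 128.3° gives WR at -27.700° from the x-axis; with |WR| = 26.5, R = (42.519, 15.355). ∠WRF = 104.6° gives RF at -103.10° from the x-axis; with |RF| = 14.7, F = (39.187, 1.0375). So F.y = 1.0375.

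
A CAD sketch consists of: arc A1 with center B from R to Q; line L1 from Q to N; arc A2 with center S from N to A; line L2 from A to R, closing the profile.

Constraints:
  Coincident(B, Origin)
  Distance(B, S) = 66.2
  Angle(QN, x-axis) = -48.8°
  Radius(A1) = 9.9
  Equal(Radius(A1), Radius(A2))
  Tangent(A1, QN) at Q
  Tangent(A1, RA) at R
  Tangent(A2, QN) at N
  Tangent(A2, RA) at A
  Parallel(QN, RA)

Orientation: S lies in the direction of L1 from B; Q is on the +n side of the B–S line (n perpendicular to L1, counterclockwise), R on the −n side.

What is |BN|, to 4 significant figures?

66.94

Tangency of A1 to both parallel lines with radius 9.9 puts Q and R at B ± 9.9·n: Q = (7.449, 6.521), R = (-7.449, -6.521). Equal radii place N and A the same way about S: N = S + 9.9·n = (51.05, -43.29), A = S − 9.9·n = (36.16, -56.33). Then |BN| = |N − B| = 66.94.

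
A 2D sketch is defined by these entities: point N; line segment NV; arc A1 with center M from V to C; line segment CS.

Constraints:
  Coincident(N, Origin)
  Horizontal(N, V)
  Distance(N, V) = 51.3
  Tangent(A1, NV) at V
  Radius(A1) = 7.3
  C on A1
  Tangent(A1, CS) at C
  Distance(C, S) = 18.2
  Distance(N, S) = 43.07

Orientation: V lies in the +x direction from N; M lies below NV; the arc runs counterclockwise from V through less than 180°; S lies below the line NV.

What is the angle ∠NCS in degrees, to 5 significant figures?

72.763°

N is at the origin; N and V share the same y with |NV| = 51.3 and V on the +x side, so V = (51.300, 0.0000). The tangent condition forces MV to be normal to NV, so M = V + (0, -7.3) = (51.300, -7.3000). Since MC ⟂ CS (tangency), |MS| = √(7.3² + 18.2²) = 19.609 regardless of where C sits on A1. So S lies on both circle(N, 43.07) and circle(M, 19.609); the below-NV intersection is S = (37.483, -21.215). C is the foot of the tangent from S: C = (44.577, -4.4544).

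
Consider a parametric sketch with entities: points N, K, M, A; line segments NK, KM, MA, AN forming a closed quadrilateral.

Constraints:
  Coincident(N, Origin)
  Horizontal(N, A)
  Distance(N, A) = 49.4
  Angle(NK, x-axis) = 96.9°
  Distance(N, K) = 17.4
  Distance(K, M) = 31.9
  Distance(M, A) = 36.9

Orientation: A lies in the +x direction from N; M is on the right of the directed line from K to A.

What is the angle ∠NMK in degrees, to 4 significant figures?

23.39°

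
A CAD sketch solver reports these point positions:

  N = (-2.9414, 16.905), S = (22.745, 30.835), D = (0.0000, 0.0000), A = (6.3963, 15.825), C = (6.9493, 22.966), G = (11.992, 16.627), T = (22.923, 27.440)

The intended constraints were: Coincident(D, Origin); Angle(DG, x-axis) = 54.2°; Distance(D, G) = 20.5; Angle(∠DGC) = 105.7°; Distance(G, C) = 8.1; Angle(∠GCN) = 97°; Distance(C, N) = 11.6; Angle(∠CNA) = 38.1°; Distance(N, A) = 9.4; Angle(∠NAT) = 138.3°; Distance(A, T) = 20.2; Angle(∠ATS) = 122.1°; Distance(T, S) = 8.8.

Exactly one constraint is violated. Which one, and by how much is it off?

Distance(T, S) = 8.8 — off by 5.40.

D = (0.00, 0.00) ✓; DG at 54.20° ✓; |DG| = 20.50 ✓; ∠DGC = 105.7° ✓; |GC| = 8.100 ✓; ∠GCN = 97.00° ✓; |CN| = 11.60 ✓; ∠CNA = 38.10° ✓; |NA| = 9.400 ✓; ∠NAT = 138.3° ✓; |AT| = 20.20 ✓; ∠ATS = 122.1° ✓; |TS| = 3.400 ✗.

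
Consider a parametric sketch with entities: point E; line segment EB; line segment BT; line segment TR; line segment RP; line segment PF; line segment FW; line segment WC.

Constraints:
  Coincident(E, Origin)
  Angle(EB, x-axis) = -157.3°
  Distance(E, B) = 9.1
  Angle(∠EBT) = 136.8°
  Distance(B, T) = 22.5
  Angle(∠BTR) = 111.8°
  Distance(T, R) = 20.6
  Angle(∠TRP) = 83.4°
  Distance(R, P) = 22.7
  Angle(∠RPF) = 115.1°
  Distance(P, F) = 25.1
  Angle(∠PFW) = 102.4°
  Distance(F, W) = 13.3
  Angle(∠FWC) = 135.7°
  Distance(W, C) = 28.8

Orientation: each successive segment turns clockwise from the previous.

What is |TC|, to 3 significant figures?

10.7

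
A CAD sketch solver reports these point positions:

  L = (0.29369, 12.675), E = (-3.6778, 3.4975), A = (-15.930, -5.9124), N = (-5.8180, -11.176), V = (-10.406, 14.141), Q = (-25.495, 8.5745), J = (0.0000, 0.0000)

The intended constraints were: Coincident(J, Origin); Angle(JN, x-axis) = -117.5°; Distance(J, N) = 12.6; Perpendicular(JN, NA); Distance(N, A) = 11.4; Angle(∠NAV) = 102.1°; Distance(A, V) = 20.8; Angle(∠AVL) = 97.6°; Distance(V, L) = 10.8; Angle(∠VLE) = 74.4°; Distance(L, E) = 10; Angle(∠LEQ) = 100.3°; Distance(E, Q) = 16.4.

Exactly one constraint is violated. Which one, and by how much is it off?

Distance(E, Q) = 16.4 — off by 6.00.

J = (0.00, 0.00) ✓; JN at -117.5° ✓; |JN| = 12.60 ✓; ∠(JN, NA) = 90.00° ✓; |NA| = 11.40 ✓; ∠NAV = 102.1° ✓; |AV| = 20.80 ✓; ∠AVL = 97.60° ✓; |VL| = 10.80 ✓; ∠VLE = 74.40° ✓; |LE| = 10.00 ✓; ∠LEQ = 100.3° ✓; |EQ| = 22.40 ✗.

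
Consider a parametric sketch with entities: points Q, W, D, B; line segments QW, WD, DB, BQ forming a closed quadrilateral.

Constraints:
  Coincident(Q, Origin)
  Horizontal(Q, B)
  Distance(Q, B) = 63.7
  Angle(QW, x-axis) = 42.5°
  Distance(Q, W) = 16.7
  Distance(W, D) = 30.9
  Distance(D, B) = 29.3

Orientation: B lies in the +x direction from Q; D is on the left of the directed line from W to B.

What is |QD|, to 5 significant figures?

46.435

Checks: |QB| = 63.70 ✓; |QW| = 16.70 ✓; |WD| = 30.90 ✓; |DB| = 29.30 ✓.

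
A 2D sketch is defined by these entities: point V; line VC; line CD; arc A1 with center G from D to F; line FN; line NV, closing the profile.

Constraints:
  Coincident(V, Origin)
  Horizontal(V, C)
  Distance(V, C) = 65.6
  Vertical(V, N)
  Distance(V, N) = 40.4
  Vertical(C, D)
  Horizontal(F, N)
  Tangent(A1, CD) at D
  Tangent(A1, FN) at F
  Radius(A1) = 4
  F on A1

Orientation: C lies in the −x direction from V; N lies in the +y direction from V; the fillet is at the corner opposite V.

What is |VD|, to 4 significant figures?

75.02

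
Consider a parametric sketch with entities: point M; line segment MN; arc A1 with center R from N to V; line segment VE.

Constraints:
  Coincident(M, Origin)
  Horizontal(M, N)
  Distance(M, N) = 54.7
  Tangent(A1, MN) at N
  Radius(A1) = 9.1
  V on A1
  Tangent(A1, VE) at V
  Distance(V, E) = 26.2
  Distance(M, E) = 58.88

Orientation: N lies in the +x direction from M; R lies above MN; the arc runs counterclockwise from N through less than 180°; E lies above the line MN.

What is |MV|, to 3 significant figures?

63.7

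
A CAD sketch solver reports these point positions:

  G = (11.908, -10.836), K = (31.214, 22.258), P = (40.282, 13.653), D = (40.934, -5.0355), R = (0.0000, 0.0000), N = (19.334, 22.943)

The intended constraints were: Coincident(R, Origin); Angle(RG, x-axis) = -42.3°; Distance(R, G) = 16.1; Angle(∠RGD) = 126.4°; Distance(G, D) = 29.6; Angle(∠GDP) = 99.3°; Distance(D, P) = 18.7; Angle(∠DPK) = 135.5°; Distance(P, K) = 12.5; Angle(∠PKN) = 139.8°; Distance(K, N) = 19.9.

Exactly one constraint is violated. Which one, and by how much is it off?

Distance(K, N) = 19.9 — off by 8.00.

R = (0.00, 0.00) ✓; RG at -42.30° ✓; |RG| = 16.10 ✓; ∠RGD = 126.4° ✓; |GD| = 29.60 ✓; ∠GDP = 99.30° ✓; |DP| = 18.70 ✓; ∠DPK = 135.5° ✓; |PK| = 12.50 ✓; ∠PKN = 139.8° ✓; |KN| = 11.90 ✗.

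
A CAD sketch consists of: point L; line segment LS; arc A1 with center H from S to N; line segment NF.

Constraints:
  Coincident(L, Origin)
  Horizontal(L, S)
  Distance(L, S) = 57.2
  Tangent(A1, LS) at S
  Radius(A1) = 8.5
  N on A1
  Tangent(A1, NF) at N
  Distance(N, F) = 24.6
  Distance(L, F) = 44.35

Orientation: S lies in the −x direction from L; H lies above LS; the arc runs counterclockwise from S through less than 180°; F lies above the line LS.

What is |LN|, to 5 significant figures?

50.181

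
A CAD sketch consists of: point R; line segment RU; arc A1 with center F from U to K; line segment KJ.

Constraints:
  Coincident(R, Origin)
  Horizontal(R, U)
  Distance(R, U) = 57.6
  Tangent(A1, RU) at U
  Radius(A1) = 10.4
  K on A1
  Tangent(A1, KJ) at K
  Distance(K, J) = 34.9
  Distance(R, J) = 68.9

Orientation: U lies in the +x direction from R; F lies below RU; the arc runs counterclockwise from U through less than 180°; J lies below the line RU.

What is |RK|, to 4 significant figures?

48.65

R is at the origin; R and U share the same y with |RU| = 57.6 and U on the +x side, so U = (57.60, 0.000). The tangent condition forces FU to be normal to RU, so F = U + (0, -10.4) = (57.60, -10.40). Since FK ⟂ KJ (tangency), |FJ| = √(10.4² + 34.9²) = 36.42 regardless of where K sits on A1. So J lies on both circle(R, 68.9) and circle(F, 36.42); the below-RU intersection is J = (51.09, -46.23). K is the foot of the tangent from J: K = (47.26, -11.54).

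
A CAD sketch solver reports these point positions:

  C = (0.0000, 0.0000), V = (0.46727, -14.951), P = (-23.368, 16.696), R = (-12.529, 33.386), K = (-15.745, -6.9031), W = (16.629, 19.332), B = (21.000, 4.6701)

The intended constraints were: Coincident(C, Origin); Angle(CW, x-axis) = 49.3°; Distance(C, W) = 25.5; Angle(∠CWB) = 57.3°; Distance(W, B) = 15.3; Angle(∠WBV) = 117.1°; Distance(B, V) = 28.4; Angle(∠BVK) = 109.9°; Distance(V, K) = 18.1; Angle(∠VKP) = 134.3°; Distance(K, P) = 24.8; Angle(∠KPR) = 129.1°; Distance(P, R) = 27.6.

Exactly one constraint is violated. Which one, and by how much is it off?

Distance(P, R) = 27.6 — off by 7.70.

C = (0.00, 0.00) ✓; CW at 49.30° ✓; |CW| = 25.50 ✓; ∠CWB = 57.30° ✓; |WB| = 15.30 ✓; ∠WBV = 117.1° ✓; |BV| = 28.40 ✓; ∠BVK = 109.9° ✓; |VK| = 18.10 ✓; ∠VKP = 134.3° ✓; |KP| = 24.80 ✓; ∠KPR = 129.1° ✓; |PR| = 19.90 ✗.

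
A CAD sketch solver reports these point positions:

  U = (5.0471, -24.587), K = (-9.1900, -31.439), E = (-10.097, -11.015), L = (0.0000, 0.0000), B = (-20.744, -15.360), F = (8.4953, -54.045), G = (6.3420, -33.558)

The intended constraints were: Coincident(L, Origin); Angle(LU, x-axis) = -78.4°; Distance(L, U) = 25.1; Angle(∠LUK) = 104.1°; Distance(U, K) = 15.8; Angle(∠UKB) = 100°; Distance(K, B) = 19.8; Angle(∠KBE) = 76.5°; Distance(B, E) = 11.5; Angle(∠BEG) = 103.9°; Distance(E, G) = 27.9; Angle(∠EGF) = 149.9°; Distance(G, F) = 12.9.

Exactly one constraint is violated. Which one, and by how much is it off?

Distance(G, F) = 12.9 — off by 7.70.

L = (0.00, 0.00) ✓; LU at -78.40° ✓; |LU| = 25.10 ✓; ∠LUK = 104.1° ✓; |UK| = 15.80 ✓; ∠UKB = 100.0° ✓; |KB| = 19.80 ✓; ∠KBE = 76.50° ✓; |BE| = 11.50 ✓; ∠BEG = 103.9° ✓; |EG| = 27.90 ✓; ∠EGF = 149.9° ✓; |GF| = 20.60 ✗.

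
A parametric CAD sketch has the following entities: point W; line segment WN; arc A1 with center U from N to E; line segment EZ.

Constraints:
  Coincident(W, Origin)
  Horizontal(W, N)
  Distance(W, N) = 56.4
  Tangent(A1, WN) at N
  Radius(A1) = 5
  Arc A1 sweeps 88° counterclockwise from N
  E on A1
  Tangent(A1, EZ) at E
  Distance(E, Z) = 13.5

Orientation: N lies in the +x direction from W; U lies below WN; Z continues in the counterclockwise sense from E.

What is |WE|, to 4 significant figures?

51.63

Tangency of A1 to WN means the radius UN is perpendicular to WN, so U = N + (0, -5) = (56.40, -5.000). On A1, N sits at bearing 90° from U; an 88° counterclockwise sweep puts E at bearing 178°, so E = U + 5.0·(cos 178°, sin 178°) = (51.40, -4.826). Then |WE| = |E − W| = 51.63.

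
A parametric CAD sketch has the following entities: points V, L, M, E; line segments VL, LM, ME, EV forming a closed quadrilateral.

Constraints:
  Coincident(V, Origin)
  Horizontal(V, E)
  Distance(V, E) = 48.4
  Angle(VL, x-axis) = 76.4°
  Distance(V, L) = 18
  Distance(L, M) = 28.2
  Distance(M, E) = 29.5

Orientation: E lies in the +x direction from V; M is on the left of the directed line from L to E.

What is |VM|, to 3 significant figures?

39.8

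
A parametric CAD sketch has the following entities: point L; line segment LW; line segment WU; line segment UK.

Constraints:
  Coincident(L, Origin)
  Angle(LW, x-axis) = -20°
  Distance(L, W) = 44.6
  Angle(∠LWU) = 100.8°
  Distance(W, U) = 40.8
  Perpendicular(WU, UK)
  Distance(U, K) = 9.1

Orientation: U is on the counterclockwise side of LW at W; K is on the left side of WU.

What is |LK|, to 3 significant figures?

60.2

∠LWU = 100.8°, so WU runs at -20.0° + (180° − 100.8°) = 59.2° from the x-axis; with |WU| = 40.8, U = W + 40.8·(cos 59.2°, sin 59.2°) = (62.8, 19.8). WU ⟂ UK; with |UK| = 9.1 on the left of WU, K = U + 9.1·(-0.859, 0.512) = (55.0, 24.5). Then |LK| = |K − L| = 60.2.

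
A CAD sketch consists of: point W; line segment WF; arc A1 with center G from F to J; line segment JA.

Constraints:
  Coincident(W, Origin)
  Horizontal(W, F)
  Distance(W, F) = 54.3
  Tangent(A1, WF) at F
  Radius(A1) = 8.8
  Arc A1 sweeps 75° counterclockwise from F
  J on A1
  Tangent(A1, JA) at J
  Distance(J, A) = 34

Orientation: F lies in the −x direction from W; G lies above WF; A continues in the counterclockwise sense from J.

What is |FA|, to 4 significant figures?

43.00

On A1, F sits at bearing -90° from G; a 75° counterclockwise sweep puts J at bearing -15°, so J = G + 8.8·(cos -15°, sin -15°) = (-45.80, 6.522). A1 meets JA tangentially, so GJ is at right angles to JA, so JA runs along (−sin -15°, cos -15°); with |JA| = 34.0, A = (-37.00, 39.36). Then |FA| = |A − F| = 43.00.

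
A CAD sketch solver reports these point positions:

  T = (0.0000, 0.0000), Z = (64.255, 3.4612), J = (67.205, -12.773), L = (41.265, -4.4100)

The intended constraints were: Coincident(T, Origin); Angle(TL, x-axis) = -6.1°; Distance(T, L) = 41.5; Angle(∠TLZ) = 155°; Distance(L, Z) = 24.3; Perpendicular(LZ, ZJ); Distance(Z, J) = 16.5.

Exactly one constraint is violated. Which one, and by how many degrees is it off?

Perpendicular(LZ, ZJ) — off by 8.60°.

T = (0.00, 0.00) ✓; TL at -6.100° ✓; |TL| = 41.50 ✓; ∠TLZ = 155.0° ✓; |LZ| = 24.30 ✓; ∠(LZ, ZJ) = 98.60° ✗; |ZJ| = 16.50 ✓.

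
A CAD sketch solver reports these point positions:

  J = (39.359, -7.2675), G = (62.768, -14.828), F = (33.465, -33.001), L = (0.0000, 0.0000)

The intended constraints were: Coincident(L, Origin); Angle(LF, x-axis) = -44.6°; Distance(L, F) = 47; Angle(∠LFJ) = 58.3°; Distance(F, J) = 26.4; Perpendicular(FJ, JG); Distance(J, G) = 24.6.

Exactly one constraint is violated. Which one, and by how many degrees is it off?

Perpendicular(FJ, JG) — off by 5.00°.

L = (0.00, 0.00) ✓; LF at -44.60° ✓; |LF| = 47.00 ✓; ∠LFJ = 58.30° ✓; |FJ| = 26.40 ✓; ∠(FJ, JG) = 95.00° ✗; |JG| = 24.60 ✓.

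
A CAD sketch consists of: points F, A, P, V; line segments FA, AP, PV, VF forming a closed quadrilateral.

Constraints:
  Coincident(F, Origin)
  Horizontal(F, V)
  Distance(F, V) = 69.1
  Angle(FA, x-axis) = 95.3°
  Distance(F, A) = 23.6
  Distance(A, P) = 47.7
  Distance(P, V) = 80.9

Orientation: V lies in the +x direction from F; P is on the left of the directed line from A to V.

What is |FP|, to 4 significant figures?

68.46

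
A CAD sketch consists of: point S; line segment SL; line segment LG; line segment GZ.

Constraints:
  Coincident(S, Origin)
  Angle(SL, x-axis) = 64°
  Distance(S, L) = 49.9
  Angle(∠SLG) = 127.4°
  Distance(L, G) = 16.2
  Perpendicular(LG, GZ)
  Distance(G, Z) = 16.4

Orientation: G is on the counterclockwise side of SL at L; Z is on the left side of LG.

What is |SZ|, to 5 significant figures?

51.992

S is at the origin; SL runs at 64.0° with length 49.9, so L = 49.9·(cos 64.0°, sin 64.0°) = (21.875, 44.850). ∠SLG = 127.4°, so LG runs at 64.0° + (180° − 127.4°) = 116.60° from the x-axis; with |LG| = 16.2, G = L + 16.2·(cos 116.60°, sin 116.60°) = (14.621, 59.335). The perpendicularity gives GZ at right angles to LG; with |GZ| = 16.4 on the left of LG, Z = G + 16.4·(-0.89415, -0.44776) = (-0.043106, 51.992). Then |SZ| = |Z − S| = 51.992.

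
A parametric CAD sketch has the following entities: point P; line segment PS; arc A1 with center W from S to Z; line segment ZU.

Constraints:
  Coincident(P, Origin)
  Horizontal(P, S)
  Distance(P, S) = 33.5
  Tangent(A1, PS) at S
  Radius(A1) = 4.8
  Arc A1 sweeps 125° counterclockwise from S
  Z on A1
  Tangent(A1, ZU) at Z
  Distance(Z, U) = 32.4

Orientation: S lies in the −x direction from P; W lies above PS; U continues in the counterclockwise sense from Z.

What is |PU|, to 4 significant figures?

59.00

On A1, S sits at bearing -90° from W; a 125° counterclockwise sweep puts Z at bearing 35°, so Z = W + 4.8·(cos 35°, sin 35°) = (-29.57, 7.553). Since A1 is tangent to ZU there, WZ ⟂ ZU, so ZU runs along (−sin 35°, cos 35°); with |ZU| = 32.4, U = (-48.15, 34.09). Then |PU| = |U − P| = 59.00.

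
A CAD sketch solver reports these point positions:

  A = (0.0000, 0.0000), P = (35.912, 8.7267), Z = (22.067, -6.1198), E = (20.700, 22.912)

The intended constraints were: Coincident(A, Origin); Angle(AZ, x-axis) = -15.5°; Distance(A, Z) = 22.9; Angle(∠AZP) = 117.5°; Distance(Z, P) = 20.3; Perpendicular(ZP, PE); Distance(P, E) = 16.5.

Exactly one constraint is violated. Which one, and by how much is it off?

Distance(P, E) = 16.5 — off by 4.30.

A = (0.00, 0.00) ✓; AZ at -15.50° ✓; |AZ| = 22.90 ✓; ∠AZP = 117.5° ✓; |ZP| = 20.30 ✓; ∠(ZP, PE) = 90.00° ✓; |PE| = 20.80 ✗.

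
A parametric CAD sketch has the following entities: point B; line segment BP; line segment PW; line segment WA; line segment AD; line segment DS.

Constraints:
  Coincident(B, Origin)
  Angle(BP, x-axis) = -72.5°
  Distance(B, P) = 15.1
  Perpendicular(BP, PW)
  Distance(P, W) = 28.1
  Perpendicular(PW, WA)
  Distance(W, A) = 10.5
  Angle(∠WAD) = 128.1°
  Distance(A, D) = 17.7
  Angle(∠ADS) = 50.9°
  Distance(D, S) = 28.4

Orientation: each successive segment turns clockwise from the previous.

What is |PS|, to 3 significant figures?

16.2

B is at the origin; BP runs at -72.5° with length 15.1, so P = (4.54, -14.4). BP ⟂ PW, so PW runs at -162°; with |PW| = 28.1, W = (-22.3, -22.9). The perpendicularity gives WA at right angles to PW, so WA runs at 108°; with |WA| = 10.5, A = (-25.4, -12.8). ∠WAD = 128.1° gives AD at 55.6° from the x-axis; with |AD| = 17.7, D = (-15.4, 1.77). ∠ADS = 50.9° gives DS at -73.5° from the x-axis; with |DS| = 28.4, S = (-7.35, -25.5). Then |PS| = |S − P| = 16.2.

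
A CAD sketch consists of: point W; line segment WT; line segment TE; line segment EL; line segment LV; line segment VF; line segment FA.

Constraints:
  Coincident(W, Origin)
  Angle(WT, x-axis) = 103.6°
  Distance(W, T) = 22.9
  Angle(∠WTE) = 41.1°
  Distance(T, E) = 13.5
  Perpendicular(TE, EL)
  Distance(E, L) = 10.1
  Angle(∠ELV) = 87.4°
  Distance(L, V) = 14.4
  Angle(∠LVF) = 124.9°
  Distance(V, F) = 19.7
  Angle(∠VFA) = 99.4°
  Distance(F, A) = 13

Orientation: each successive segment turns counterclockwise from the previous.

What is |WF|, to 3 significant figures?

36.3

W is at the origin; WT runs at 103.6° with length 22.9, so T = (-5.38, 22.3). ∠WTE = 41.1° gives TE at -118° from the x-axis; with |TE| = 13.5, E = (-11.6, 10.3). The perpendicularity gives EL at right angles to TE, so EL runs at -27.5°; with |EL| = 10.1, L = (-2.66, 5.62). ∠ELV = 87.4° gives LV at 65.1° from the x-axis; with |LV| = 14.4, V = (3.40, 18.7). ∠LVF = 124.9° gives VF at 120° from the x-axis; with |VF| = 19.7, F = (-6.51, 35.7). Then |WF| = |F − W| = 36.3.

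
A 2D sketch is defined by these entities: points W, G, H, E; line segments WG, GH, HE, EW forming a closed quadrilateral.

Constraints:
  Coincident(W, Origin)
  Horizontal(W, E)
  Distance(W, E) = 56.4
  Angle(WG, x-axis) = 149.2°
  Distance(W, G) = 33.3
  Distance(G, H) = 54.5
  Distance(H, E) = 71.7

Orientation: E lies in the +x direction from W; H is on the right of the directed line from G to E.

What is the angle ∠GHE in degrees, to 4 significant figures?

85.63°

W is at the origin; WE is horizontal with |WE| = 56.4 and E in +x, so E = (56.4, 0). WG runs at 149.2° with |WG| = 33.3, so G = (-28.60, 17.05). H is determined by |GH| = 54.5 and |HE| = 71.7 together: it lies at the intersection of circle(G, 54.5) and circle(E, 71.7). With |GE| = 86.70, the foot of the radical line on GE is 30.83 from G and the perpendicular offset is √(54.5² − 30.83²) = 44.94. Taking the right-of-GE solution: H = (-7.215, -33.08).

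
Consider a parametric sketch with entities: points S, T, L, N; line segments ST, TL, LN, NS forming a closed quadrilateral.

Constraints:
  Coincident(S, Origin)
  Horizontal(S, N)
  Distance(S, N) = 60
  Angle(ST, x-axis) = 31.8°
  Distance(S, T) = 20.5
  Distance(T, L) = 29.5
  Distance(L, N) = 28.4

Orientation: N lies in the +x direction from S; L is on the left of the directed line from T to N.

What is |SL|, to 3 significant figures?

49.9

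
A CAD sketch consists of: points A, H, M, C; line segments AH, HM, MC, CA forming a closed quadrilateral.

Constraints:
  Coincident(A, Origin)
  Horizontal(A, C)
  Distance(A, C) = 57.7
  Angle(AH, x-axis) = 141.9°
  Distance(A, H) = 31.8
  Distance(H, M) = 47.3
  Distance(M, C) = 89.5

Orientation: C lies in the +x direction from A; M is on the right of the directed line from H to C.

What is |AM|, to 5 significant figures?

38.926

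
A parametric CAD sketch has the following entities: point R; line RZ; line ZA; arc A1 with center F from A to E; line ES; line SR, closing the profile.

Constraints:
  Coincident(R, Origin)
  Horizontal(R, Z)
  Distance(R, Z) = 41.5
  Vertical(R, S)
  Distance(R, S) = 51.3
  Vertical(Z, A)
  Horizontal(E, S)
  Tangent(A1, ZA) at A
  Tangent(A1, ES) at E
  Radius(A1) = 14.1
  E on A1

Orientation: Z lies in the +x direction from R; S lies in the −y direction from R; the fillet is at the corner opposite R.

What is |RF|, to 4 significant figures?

46.20

R is at the origin; R and Z share the same y with |RZ| = 41.5 and Z on the +x side, so Z = (41.50, 0.000). RS is vertical with |RS| = 51.3 and S on the −y side, so S = (0.000, -51.30). The virtual corner opposite R is at (41.50, -51.30). Since A1 is tangent to ZA there, FA ⟂ ZA and since A1 is tangent to ES there, FE ⟂ ES, with radius 14.1, so the center F sits 14.1 in from both sides at F = (27.40, -37.20). Then |RF| = |F − R| = 46.20.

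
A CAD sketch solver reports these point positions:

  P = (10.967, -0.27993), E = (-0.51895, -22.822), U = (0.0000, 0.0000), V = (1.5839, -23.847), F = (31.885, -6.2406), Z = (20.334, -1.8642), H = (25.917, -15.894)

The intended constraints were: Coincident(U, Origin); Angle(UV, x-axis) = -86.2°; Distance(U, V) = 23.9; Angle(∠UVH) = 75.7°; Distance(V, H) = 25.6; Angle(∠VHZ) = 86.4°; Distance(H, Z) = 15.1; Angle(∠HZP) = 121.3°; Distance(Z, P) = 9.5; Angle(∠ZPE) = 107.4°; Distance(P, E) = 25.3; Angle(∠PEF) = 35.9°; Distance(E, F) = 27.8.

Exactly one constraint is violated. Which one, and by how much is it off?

Distance(E, F) = 27.8 — off by 8.60.

U = (0.00, 0.00) ✓; UV at -86.20° ✓; |UV| = 23.90 ✓; ∠UVH = 75.70° ✓; |VH| = 25.60 ✓; ∠VHZ = 86.40° ✓; |HZ| = 15.10 ✓; ∠HZP = 121.3° ✓; |ZP| = 9.500 ✓; ∠ZPE = 107.4° ✓; |PE| = 25.30 ✓; ∠PEF = 35.90° ✓; |EF| = 36.40 ✗.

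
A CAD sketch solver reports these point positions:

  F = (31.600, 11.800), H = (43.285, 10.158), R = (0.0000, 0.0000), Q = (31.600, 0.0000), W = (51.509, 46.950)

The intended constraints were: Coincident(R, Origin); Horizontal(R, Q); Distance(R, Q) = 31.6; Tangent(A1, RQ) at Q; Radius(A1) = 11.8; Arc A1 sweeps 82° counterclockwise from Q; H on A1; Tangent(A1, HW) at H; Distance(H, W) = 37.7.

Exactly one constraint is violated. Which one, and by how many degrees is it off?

Tangent(A1, HW) at H — off by 4.60°.

R = (0.00, 0.00) ✓; R.y = 0.00, Q.y = 0.00 ✓; |RQ| = 31.60 ✓; ∠(FQ, QR) = 90.00° ✓; |FQ| = 11.80 ✓; bearing(F→H) − bearing(F→Q) = 82.00° ✓; |FH| = 11.80 ✓; ∠(FH, HW) = 94.60° ✗; |HW| = 37.70 ✓.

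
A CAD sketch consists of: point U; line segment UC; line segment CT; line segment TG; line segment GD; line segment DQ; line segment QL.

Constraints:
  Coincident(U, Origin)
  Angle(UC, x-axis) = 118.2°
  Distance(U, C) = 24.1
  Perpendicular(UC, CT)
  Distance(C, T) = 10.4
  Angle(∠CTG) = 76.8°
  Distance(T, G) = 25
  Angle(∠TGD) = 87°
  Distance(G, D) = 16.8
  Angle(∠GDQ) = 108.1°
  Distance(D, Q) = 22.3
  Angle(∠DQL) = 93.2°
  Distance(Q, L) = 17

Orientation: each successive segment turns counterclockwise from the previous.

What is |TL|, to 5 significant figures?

7.0070

∠GDQ = 108.1° gives DQ at 116.30° from the x-axis; with |DQ| = 22.3, Q = (-1.8986, 29.318). ∠DQL = 93.2° gives QL at -156.90° from the x-axis; with |QL| = 17.0, L = (-17.536, 22.648). Then |TL| = |L − T| = 7.0070.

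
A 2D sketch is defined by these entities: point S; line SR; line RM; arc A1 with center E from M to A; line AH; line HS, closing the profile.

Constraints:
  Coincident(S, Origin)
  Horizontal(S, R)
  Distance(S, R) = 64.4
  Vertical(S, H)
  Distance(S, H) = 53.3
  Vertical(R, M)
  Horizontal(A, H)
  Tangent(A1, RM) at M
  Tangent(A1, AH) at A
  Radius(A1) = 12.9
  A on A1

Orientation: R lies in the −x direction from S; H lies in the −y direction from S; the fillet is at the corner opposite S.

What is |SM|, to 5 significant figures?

76.023

S is at the origin; SR is horizontal with |SR| = 64.4 and R on the −x side, so R = (-64.400, 0.0000). S and H share the same x with |SH| = 53.3 and H on the −y side, so H = (0.0000, -53.300). The virtual corner opposite S is at (-64.400, -53.300). The tangent condition forces EM to be normal to RM and since A1 is tangent to AH there, EA ⟂ AH, with radius 12.9, so the center E sits 12.9 in from both sides at E = (-51.500, -40.400). That places the tangent points at M = (-64.400, -40.400) on RM and A = (-51.500, -53.300) on AH. Then |SM| = |M − S| = 76.023.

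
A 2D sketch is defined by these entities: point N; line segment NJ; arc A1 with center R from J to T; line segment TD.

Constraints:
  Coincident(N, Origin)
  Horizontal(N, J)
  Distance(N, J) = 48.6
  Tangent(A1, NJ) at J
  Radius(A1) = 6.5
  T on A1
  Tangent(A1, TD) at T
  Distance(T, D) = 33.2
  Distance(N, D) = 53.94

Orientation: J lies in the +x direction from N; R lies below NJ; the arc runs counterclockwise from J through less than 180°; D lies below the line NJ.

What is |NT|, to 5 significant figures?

42.533

Checks: |NJ| = 48.60 ✓; ∠(RJ, JN) = 90.00° ✓; |RT| = 6.500 ✓; ∠(RT, TD) = 90.00° ✓; |TD| = 33.20 ✓; |ND| = 53.94 ✓.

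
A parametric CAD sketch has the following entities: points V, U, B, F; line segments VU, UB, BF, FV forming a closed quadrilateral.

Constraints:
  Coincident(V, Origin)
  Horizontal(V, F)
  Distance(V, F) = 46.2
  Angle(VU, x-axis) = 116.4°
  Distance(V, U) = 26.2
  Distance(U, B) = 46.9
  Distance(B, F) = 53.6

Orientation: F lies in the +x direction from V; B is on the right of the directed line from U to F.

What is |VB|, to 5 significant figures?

22.651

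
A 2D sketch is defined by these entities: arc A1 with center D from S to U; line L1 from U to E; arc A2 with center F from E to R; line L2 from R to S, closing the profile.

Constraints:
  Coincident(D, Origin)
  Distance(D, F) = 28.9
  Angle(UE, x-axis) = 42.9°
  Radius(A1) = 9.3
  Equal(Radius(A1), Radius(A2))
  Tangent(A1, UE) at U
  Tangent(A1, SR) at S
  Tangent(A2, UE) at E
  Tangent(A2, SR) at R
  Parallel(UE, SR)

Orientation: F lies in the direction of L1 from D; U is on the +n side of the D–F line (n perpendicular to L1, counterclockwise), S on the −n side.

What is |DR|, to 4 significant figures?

30.36

The slot axis is L1's direction at 42.9°, so u = (cos 42.9°, sin 42.9°) = (0.7325, 0.6807) and n = (−sin 42.9°, cos 42.9°) = (-0.6807, 0.7325). D is at the origin and F lies 28.9 along u from D, so F = 28.9·u = (21.17, 19.67). Tangency of A1 to both parallel lines with radius 9.3 puts U and S at D ± 9.3·n: U = (-6.331, 6.813), S = (6.331, -6.813). Equal radii place E and R the same way about F: E = F + 9.3·n = (14.84, 26.49), R = F − 9.3·n = (27.50, 12.86). Then |DR| = |R − D| = 30.36.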